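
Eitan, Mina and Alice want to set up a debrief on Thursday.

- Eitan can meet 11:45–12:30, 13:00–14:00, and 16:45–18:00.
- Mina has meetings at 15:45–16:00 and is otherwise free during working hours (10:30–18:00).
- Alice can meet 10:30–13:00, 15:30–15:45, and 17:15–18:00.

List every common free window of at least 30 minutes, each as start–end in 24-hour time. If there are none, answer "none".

Mina free within 10:30–18:00: 10:30–15:45, 16:00–18:00.
Eitan ∩ Mina: 11:45–12:30, 13:00–14:00, 16:45–18:00.
Eitan ∩ Mina ∩ Alice: 11:45–12:30, 17:15–18:00.
Windows ≥ 30 min: 11:45–12:30, 17:15–18:00.

11:45–12:30, 17:15–18:00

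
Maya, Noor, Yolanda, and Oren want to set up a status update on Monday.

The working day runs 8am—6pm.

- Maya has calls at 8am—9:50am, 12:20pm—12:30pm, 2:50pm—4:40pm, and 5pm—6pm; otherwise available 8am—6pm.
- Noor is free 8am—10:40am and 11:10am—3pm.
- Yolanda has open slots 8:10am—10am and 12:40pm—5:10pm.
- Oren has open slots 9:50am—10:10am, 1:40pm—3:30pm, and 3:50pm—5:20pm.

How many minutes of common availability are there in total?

80 minutes

Maya free within 08:00–18:00: 09:50–12:20, 12:30–14:50, 16:40–17:00.
Maya ∩ Noor: 09:50–10:40, 11:10–12:20, 12:30–14:50.
Maya ∩ Noor ∩ Yolanda: 09:50–10:00, 12:40–14:50.
Maya ∩ Noor ∩ Yolanda ∩ Oren: 09:50–10:00, 13:40–14:50.
Total common minutes: 10 + 70 = 80.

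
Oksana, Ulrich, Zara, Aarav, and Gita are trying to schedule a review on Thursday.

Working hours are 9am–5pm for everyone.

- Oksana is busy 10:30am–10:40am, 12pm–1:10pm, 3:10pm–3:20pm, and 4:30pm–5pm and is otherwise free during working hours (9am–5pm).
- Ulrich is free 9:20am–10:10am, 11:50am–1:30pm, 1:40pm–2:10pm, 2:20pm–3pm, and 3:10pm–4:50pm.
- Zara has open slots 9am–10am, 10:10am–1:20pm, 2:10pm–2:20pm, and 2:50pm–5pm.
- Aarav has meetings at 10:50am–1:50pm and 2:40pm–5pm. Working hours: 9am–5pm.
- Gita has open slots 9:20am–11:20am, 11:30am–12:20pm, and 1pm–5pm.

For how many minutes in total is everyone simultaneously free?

Oksana free within 09:00–17:00: 09:00–10:30, 10:40–12:00, 13:10–15:10, 15:20–16:30.
Aarav free within 09:00–17:00: 09:00–10:50, 13:50–14:40.
Oksana ∩ Ulrich: 09:20–10:10, 11:50–12:00, 13:10–13:30, 13:40–14:10, 14:20–15:00, 15:20–16:30.
Oksana ∩ Ulrich ∩ Zara: 09:20–10:00, 11:50–12:00, 13:10–13:20, 14:50–15:00, 15:20–16:30.
Oksana ∩ Ulrich ∩ Zara ∩ Aarav: 09:20–10:00.
Oksana ∩ Ulrich ∩ Zara ∩ Aarav ∩ Gita: 09:20–10:00.
Total common minutes: 40.

40 minutes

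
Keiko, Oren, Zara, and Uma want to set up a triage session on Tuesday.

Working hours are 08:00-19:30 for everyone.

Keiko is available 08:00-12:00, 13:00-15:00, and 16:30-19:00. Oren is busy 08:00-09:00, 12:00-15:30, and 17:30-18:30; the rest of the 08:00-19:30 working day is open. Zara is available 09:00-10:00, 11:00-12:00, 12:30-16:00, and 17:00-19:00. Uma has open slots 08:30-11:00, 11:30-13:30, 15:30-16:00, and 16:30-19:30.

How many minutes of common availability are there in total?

150 minutes

Oren free within 08:00–19:30: 09:00–12:00, 15:30–17:30, 18:30–19:30.
Keiko ∩ Oren: 09:00–12:00, 16:30–17:30, 18:30–19:00.
Keiko ∩ Oren ∩ Zara: 09:00–10:00, 11:00–12:00, 17:00–17:30, 18:30–19:00.
Keiko ∩ Oren ∩ Zara ∩ Uma: 09:00–10:00, 11:30–12:00, 17:00–17:30, 18:30–19:00.
Total common minutes: 60 + 30 + 30 + 30 = 150.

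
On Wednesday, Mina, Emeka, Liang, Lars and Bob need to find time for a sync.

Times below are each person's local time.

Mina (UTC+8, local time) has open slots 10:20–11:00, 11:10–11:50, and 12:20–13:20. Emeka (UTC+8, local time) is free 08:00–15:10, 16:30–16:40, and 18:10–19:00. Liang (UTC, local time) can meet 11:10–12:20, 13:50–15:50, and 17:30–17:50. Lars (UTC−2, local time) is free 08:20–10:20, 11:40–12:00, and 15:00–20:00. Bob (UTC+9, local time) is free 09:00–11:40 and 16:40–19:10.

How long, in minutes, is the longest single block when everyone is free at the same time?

0 minutes

Mina → UTC: 02:20–03:00, 03:10–03:50, 04:20–05:20.
Emeka → UTC: 00:00–07:10, 08:30–08:40, 10:10–11:00.
Liang → UTC: 11:10–12:20, 13:50–15:50, 17:30–17:50.
Lars → UTC: 10:20–12:20, 13:40–14:00, 17:00–22:00.
Bob → UTC: 00:00–02:40, 07:40–10:10.
Mina ∩ Emeka: 02:20–03:00, 03:10–03:50, 04:20–05:20.
Mina ∩ Emeka ∩ Liang: (none).
Mina ∩ Emeka ∩ Liang ∩ Lars: (none).
Mina ∩ Emeka ∩ Liang ∩ Lars ∩ Bob: (none).
No common window.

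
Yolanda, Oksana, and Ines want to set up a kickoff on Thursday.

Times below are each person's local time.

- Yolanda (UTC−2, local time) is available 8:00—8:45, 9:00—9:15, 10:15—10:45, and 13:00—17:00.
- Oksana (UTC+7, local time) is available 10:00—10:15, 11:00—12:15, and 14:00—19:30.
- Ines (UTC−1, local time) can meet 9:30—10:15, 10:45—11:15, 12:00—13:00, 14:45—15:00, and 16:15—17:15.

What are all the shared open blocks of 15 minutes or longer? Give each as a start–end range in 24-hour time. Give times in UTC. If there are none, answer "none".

10:30–10:45, 11:00–11:15

Yolanda → UTC: 10:00–10:45, 11:00–11:15, 12:15–12:45, 15:00–19:00.
Oksana → UTC: 03:00–03:15, 04:00–05:15, 07:00–12:30.
Ines → UTC: 10:30–11:15, 11:45–12:15, 13:00–14:00, 15:45–16:00, 17:15–18:15.
Yolanda ∩ Oksana: 10:00–10:45, 11:00–11:15, 12:15–12:30.
Yolanda ∩ Oksana ∩ Ines: 10:30–10:45, 11:00–11:15.
Windows ≥ 15 min: 10:30–10:45, 11:00–11:15.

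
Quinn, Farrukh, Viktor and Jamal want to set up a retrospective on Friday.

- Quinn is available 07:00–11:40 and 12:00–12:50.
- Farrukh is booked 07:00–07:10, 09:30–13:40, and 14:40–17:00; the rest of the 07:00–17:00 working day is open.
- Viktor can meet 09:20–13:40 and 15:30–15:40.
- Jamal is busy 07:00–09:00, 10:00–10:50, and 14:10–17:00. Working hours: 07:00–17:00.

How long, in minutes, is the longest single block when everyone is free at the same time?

Farrukh free within 07:00–17:00: 07:10–09:30, 13:40–14:40.
Jamal free within 07:00–17:00: 09:00–10:00, 10:50–14:10.
Quinn ∩ Farrukh: 07:10–09:30.
Quinn ∩ Farrukh ∩ Viktor: 09:20–09:30.
Quinn ∩ Farrukh ∩ Viktor ∩ Jamal: 09:20–09:30.
Single common window of 10 minutes.

10 minutes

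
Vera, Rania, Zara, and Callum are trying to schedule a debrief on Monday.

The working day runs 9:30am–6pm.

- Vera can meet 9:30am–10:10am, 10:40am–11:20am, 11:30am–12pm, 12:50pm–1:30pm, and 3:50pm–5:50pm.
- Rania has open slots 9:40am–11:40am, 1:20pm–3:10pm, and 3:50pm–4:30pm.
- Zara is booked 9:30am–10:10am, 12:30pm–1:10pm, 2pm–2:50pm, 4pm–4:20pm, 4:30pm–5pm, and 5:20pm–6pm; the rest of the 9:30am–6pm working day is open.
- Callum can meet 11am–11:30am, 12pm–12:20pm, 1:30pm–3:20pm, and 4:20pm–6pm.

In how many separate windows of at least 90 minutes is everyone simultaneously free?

Zara free within 09:30–18:00: 10:10–12:30, 13:10–14:00, 14:50–16:00, 16:20–16:30, 17:00–17:20.
Vera ∩ Rania: 09:40–10:10, 10:40–11:20, 11:30–11:40, 13:20–13:30, 15:50–16:30.
Vera ∩ Rania ∩ Zara: 10:40–11:20, 11:30–11:40, 13:20–13:30, 15:50–16:00, 16:20–16:30.
Vera ∩ Rania ∩ Zara ∩ Callum: 11:00–11:20, 16:20–16:30.
Windows ≥ 90 min: (none).
That's 0 windows.

0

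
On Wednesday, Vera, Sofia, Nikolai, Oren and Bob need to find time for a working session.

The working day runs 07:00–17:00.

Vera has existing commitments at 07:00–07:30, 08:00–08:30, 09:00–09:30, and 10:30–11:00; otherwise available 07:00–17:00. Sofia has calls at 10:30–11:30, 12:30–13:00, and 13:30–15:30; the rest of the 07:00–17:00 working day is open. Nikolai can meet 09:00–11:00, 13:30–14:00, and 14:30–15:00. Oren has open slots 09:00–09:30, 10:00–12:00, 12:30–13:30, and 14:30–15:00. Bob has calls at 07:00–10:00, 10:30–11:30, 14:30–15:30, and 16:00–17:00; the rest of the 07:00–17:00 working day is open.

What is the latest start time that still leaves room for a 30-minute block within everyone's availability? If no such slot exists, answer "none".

10:00

Vera free within 07:00–17:00: 07:30–08:00, 08:30–09:00, 09:30–10:30, 11:00–17:00.
Sofia free within 07:00–17:00: 07:00–10:30, 11:30–12:30, 13:00–13:30, 15:30–17:00.
Bob free within 07:00–17:00: 10:00–10:30, 11:30–14:30, 15:30–16:00.
Vera ∩ Sofia: 07:30–08:00, 08:30–09:00, 09:30–10:30, 11:30–12:30, 13:00–13:30, 15:30–17:00.
Vera ∩ Sofia ∩ Nikolai: 09:30–10:30.
Vera ∩ Sofia ∩ Nikolai ∩ Oren: 10:00–10:30.
Vera ∩ Sofia ∩ Nikolai ∩ Oren ∩ Bob: 10:00–10:30.
Windows ≥ 30 min: 10:00–10:30.
Latest start in the last window 10:00–10:30 is 10:30 − 30 min = 10:00.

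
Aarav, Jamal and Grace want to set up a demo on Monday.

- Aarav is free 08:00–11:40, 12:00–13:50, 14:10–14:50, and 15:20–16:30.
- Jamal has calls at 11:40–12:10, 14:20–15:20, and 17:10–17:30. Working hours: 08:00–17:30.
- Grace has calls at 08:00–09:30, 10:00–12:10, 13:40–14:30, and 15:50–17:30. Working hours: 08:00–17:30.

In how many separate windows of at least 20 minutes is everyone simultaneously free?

Jamal free within 08:00–17:30: 08:00–11:40, 12:10–14:20, 15:20–17:10.
Grace free within 08:00–17:30: 09:30–10:00, 12:10–13:40, 14:30–15:50.
Aarav ∩ Jamal: 08:00–11:40, 12:10–13:50, 14:10–14:20, 15:20–16:30.
Aarav ∩ Jamal ∩ Grace: 09:30–10:00, 12:10–13:40, 15:20–15:50.
Windows ≥ 20 min: 09:30–10:00, 12:10–13:40, 15:20–15:50.
That's 3 windows.

3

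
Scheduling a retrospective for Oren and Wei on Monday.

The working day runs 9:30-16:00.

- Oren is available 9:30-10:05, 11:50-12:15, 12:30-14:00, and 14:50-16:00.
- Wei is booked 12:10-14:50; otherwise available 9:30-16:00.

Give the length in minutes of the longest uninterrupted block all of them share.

70 minutes

Wei free within 09:30–16:00: 09:30–12:10, 14:50–16:00.
Oren ∩ Wei: 09:30–10:05, 11:50–12:10, 14:50–16:00.
Common window lengths: 35, 20, 70 min; longest is 70.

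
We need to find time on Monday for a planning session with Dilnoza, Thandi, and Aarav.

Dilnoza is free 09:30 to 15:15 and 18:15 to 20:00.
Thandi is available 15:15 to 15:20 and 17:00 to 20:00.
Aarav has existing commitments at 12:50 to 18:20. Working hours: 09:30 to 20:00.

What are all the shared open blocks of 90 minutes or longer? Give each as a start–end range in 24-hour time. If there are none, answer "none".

18:20–20:00

Aarav free within 09:30–20:00: 09:30–12:50, 18:20–20:00.
Dilnoza ∩ Thandi: 18:15–20:00.
Dilnoza ∩ Thandi ∩ Aarav: 18:20–20:00.
Windows ≥ 90 min: 18:20–20:00.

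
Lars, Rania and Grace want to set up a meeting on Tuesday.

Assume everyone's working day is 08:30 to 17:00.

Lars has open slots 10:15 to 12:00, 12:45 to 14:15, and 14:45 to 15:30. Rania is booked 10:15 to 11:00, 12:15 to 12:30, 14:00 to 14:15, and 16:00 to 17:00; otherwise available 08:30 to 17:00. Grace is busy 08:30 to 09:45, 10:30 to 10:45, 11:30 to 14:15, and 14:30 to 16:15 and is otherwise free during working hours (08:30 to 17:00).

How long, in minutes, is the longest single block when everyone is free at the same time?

30 minutes

Rania free within 08:30–17:00: 08:30–10:15, 11:00–12:15, 12:30–14:00, 14:15–16:00.
Grace free within 08:30–17:00: 09:45–10:30, 10:45–11:30, 14:15–14:30, 16:15–17:00.
Lars ∩ Rania: 11:00–12:00, 12:45–14:00, 14:45–15:30.
Lars ∩ Rania ∩ Grace: 11:00–11:30.
Single common window of 30 minutes.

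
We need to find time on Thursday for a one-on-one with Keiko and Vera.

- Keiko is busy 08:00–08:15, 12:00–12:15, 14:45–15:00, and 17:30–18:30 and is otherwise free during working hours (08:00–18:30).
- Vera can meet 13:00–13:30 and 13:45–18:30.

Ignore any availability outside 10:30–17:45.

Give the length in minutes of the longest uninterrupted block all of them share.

Keiko free within 08:00–18:30: 08:15–12:00, 12:15–14:45, 15:00–17:30.
Keiko ∩ Vera: 13:00–13:30, 13:45–14:45, 15:00–17:30.
Restricted to 10:30–17:45: 13:00–13:30, 13:45–14:45, 15:00–17:30.
Common window lengths: 30, 60, 150 min; longest is 150.

150 minutes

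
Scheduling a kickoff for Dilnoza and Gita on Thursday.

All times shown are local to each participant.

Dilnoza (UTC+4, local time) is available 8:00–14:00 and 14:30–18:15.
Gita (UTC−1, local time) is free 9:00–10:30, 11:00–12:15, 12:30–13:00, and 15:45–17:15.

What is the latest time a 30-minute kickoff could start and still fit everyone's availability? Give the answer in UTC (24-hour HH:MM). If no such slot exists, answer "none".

Dilnoza → UTC: 04:00–10:00, 10:30–14:15.
Gita → UTC: 10:00–11:30, 12:00–13:15, 13:30–14:00, 16:45–18:15.
Dilnoza ∩ Gita: 10:30–11:30, 12:00–13:15, 13:30–14:00.
Windows ≥ 30 min: 10:30–11:30, 12:00–13:15, 13:30–14:00.
Latest start in the last window 13:30–14:00 is 14:00 − 30 min = 13:30.

13:30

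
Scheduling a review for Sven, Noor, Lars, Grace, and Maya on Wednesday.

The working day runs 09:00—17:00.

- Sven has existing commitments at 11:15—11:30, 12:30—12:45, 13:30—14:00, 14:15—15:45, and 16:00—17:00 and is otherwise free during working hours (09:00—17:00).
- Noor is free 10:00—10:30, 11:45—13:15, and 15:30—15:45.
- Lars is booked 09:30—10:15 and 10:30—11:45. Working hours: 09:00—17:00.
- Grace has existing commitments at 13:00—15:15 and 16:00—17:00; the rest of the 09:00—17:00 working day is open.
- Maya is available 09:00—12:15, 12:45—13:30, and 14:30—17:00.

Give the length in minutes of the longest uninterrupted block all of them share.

Sven free within 09:00–17:00: 09:00–11:15, 11:30–12:30, 12:45–13:30, 14:00–14:15, 15:45–16:00.
Lars free within 09:00–17:00: 09:00–09:30, 10:15–10:30, 11:45–17:00.
Grace free within 09:00–17:00: 09:00–13:00, 15:15–16:00.
Sven ∩ Noor: 10:00–10:30, 11:45–12:30, 12:45–13:15.
Sven ∩ Noor ∩ Lars: 10:15–10:30, 11:45–12:30, 12:45–13:15.
Sven ∩ Noor ∩ Lars ∩ Grace: 10:15–10:30, 11:45–12:30, 12:45–13:00.
Sven ∩ Noor ∩ Lars ∩ Grace ∩ Maya: 10:15–10:30, 11:45–12:15, 12:45–13:00.
Common window lengths: 15, 30, 15 min; longest is 30.

30 minutes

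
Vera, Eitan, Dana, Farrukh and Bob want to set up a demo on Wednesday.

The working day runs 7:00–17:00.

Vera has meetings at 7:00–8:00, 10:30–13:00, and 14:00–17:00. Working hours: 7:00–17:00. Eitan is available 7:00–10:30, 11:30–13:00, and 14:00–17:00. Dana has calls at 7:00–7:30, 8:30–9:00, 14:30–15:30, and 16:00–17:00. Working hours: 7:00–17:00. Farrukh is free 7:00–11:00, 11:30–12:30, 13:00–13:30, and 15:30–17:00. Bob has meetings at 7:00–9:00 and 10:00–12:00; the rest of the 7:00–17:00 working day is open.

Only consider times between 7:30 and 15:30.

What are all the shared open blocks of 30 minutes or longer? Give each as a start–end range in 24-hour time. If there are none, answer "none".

09:00–10:00

Vera free within 07:00–17:00: 08:00–10:30, 13:00–14:00.
Dana free within 07:00–17:00: 07:30–08:30, 09:00–14:30, 15:30–16:00.
Bob free within 07:00–17:00: 09:00–10:00, 12:00–17:00.
Vera ∩ Eitan: 08:00–10:30.
Vera ∩ Eitan ∩ Dana: 08:00–08:30, 09:00–10:30.
Vera ∩ Eitan ∩ Dana ∩ Farrukh: 08:00–08:30, 09:00–10:30.
Vera ∩ Eitan ∩ Dana ∩ Farrukh ∩ Bob: 09:00–10:00.
Restricted to 07:30–15:30: 09:00–10:00.
Windows ≥ 30 min: 09:00–10:00.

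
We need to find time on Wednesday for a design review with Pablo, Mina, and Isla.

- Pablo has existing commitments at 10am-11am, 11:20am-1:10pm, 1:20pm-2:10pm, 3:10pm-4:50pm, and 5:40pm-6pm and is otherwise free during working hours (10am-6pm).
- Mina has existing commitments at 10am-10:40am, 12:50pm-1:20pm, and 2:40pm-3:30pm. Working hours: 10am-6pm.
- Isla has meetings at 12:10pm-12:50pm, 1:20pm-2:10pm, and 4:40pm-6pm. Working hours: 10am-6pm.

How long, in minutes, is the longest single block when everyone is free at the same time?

Pablo free within 10:00–18:00: 11:00–11:20, 13:10–13:20, 14:10–15:10, 16:50–17:40.
Mina free within 10:00–18:00: 10:40–12:50, 13:20–14:40, 15:30–18:00.
Isla free within 10:00–18:00: 10:00–12:10, 12:50–13:20, 14:10–16:40.
Pablo ∩ Mina: 11:00–11:20, 14:10–14:40, 16:50–17:40.
Pablo ∩ Mina ∩ Isla: 11:00–11:20, 14:10–14:40.
Common window lengths: 20, 30 min; longest is 30.

30 minutes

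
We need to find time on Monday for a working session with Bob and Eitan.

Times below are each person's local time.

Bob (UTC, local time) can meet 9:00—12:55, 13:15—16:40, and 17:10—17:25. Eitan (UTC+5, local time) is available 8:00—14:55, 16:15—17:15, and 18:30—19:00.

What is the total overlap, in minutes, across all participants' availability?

Bob → UTC: 09:00–12:55, 13:15–16:40, 17:10–17:25.
Eitan → UTC: 03:00–09:55, 11:15–12:15, 13:30–14:00.
Bob ∩ Eitan: 09:00–09:55, 11:15–12:15, 13:30–14:00.
Total common minutes: 55 + 60 + 30 = 145.

145 minutes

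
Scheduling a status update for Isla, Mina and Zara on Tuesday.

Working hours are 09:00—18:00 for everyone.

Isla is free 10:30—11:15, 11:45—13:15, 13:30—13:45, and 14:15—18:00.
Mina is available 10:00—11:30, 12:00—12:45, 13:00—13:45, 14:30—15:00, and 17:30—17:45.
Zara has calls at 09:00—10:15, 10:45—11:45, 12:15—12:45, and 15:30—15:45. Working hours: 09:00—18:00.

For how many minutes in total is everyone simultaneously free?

Zara free within 09:00–18:00: 10:15–10:45, 11:45–12:15, 12:45–15:30, 15:45–18:00.
Isla ∩ Mina: 10:30–11:15, 12:00–12:45, 13:00–13:15, 13:30–13:45, 14:30–15:00, 17:30–17:45.
Isla ∩ Mina ∩ Zara: 10:30–10:45, 12:00–12:15, 13:00–13:15, 13:30–13:45, 14:30–15:00, 17:30–17:45.
Total common minutes: 15 + 15 + 15 + 15 + 30 + 15 = 105.

105 minutes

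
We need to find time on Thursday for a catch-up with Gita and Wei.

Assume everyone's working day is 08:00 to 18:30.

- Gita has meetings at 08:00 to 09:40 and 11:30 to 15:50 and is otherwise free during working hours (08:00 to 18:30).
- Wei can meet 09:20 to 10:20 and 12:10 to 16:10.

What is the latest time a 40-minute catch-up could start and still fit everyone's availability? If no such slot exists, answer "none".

Gita free within 08:00–18:30: 09:40–11:30, 15:50–18:30.
Gita ∩ Wei: 09:40–10:20, 15:50–16:10.
Windows ≥ 40 min: 09:40–10:20.
Latest start in the last window 09:40–10:20 is 10:20 − 40 min = 09:40.

09:40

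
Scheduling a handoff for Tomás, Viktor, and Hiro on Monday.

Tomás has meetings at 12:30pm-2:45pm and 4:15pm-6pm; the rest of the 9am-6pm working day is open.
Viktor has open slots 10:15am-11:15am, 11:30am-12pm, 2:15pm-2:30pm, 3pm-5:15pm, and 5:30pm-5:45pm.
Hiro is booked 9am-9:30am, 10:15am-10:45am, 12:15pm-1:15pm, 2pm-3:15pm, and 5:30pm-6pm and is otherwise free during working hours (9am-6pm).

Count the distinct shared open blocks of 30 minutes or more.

Tomás free within 09:00–18:00: 09:00–12:30, 14:45–16:15.
Hiro free within 09:00–18:00: 09:30–10:15, 10:45–12:15, 13:15–14:00, 15:15–17:30.
Tomás ∩ Viktor: 10:15–11:15, 11:30–12:00, 15:00–16:15.
Tomás ∩ Viktor ∩ Hiro: 10:45–11:15, 11:30–12:00, 15:15–16:15.
Windows ≥ 30 min: 10:45–11:15, 11:30–12:00, 15:15–16:15.
That's 3 windows.

3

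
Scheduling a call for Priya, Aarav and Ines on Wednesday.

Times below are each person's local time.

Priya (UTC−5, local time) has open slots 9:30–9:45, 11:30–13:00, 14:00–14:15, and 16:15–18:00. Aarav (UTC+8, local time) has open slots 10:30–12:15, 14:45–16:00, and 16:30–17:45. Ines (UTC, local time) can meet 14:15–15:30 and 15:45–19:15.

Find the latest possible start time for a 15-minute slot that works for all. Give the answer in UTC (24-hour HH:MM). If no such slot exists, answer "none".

Priya → UTC: 14:30–14:45, 16:30–18:00, 19:00–19:15, 21:15–23:00.
Aarav → UTC: 02:30–04:15, 06:45–08:00, 08:30–09:45.
Ines → UTC: 14:15–15:30, 15:45–19:15.
Priya ∩ Aarav: (none).
Priya ∩ Aarav ∩ Ines: (none).
Windows ≥ 15 min: (none).

none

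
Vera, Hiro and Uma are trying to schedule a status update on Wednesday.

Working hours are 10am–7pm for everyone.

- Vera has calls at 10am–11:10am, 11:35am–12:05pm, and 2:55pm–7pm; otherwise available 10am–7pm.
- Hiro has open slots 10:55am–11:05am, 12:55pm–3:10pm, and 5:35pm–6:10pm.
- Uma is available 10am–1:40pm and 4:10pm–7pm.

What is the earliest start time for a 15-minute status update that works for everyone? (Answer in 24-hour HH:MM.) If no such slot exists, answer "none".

Vera free within 10:00–19:00: 11:10–11:35, 12:05–14:55.
Vera ∩ Hiro: 12:55–14:55.
Vera ∩ Hiro ∩ Uma: 12:55–13:40.
Windows ≥ 15 min: 12:55–13:40.
Earliest such window starts at 12:55.

12:55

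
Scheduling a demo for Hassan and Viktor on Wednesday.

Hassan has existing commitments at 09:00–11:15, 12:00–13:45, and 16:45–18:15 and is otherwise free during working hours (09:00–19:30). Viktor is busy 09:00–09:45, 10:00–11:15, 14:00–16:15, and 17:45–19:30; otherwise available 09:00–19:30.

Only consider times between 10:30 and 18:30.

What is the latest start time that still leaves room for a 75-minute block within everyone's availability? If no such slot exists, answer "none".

none

Hassan free within 09:00–19:30: 11:15–12:00, 13:45–16:45, 18:15–19:30.
Viktor free within 09:00–19:30: 09:45–10:00, 11:15–14:00, 16:15–17:45.
Hassan ∩ Viktor: 11:15–12:00, 13:45–14:00, 16:15–16:45.
Restricted to 10:30–18:30: 11:15–12:00, 13:45–14:00, 16:15–16:45.
Windows ≥ 75 min: (none).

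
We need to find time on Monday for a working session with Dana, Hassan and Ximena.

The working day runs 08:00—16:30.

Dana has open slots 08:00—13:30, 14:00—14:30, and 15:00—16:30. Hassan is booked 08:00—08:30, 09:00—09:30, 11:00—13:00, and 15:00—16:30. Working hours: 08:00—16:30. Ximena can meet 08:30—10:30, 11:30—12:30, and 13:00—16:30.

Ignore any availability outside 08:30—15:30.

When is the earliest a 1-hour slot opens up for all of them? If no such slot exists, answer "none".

09:30

Hassan free within 08:00–16:30: 08:30–09:00, 09:30–11:00, 13:00–15:00.
Dana ∩ Hassan: 08:30–09:00, 09:30–11:00, 13:00–13:30, 14:00–14:30.
Dana ∩ Hassan ∩ Ximena: 08:30–09:00, 09:30–10:30, 13:00–13:30, 14:00–14:30.
Restricted to 08:30–15:30: 08:30–09:00, 09:30–10:30, 13:00–13:30, 14:00–14:30.
Windows ≥ 60 min: 09:30–10:30.
Earliest such window starts at 09:30.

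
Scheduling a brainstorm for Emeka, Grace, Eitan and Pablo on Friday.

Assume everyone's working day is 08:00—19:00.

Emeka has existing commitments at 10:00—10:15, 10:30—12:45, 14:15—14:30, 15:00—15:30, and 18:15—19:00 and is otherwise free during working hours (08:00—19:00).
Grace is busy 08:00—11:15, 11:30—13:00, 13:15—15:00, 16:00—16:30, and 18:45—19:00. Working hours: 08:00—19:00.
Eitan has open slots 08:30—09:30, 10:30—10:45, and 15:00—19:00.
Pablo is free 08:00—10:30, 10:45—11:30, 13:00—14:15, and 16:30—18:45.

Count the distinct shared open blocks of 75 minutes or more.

1

Emeka free within 08:00–19:00: 08:00–10:00, 10:15–10:30, 12:45–14:15, 14:30–15:00, 15:30–18:15.
Grace free within 08:00–19:00: 11:15–11:30, 13:00–13:15, 15:00–16:00, 16:30–18:45.
Emeka ∩ Grace: 13:00–13:15, 15:30–16:00, 16:30–18:15.
Emeka ∩ Grace ∩ Eitan: 15:30–16:00, 16:30–18:15.
Emeka ∩ Grace ∩ Eitan ∩ Pablo: 16:30–18:15.
Windows ≥ 75 min: 16:30–18:15.
That's 1 window.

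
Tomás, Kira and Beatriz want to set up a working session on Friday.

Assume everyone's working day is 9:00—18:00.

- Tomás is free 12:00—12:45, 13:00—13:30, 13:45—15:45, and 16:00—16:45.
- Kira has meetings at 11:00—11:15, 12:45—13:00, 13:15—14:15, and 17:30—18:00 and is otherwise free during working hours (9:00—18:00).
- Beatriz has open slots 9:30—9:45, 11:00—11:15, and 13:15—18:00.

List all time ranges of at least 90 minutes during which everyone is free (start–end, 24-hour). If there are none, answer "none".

Kira free within 09:00–18:00: 09:00–11:00, 11:15–12:45, 13:00–13:15, 14:15–17:30.
Tomás ∩ Kira: 12:00–12:45, 13:00–13:15, 14:15–15:45, 16:00–16:45.
Tomás ∩ Kira ∩ Beatriz: 14:15–15:45, 16:00–16:45.
Windows ≥ 90 min: 14:15–15:45.

14:15–15:45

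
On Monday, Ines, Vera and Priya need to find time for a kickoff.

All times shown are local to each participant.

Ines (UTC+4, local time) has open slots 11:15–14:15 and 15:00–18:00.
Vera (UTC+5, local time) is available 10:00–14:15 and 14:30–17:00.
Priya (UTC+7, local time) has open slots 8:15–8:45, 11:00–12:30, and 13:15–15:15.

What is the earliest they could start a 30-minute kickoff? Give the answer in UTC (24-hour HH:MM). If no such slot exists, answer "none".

07:15

Ines → UTC: 07:15–10:15, 11:00–14:00.
Vera → UTC: 05:00–09:15, 09:30–12:00.
Priya → UTC: 01:15–01:45, 04:00–05:30, 06:15–08:15.
Ines ∩ Vera: 07:15–09:15, 09:30–10:15, 11:00–12:00.
Ines ∩ Vera ∩ Priya: 07:15–08:15.
Windows ≥ 30 min: 07:15–08:15.
Earliest such window starts at 07:15.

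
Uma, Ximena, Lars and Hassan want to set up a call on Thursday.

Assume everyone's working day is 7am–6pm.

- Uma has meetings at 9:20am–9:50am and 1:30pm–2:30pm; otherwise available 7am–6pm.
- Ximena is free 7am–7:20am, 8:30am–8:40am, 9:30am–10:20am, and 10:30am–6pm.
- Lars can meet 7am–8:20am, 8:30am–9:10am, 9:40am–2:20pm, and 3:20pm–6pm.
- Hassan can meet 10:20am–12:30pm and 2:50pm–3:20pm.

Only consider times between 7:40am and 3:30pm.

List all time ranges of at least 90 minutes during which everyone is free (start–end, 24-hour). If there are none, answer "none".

Uma free within 07:00–18:00: 07:00–09:20, 09:50–13:30, 14:30–18:00.
Uma ∩ Ximena: 07:00–07:20, 08:30–08:40, 09:50–10:20, 10:30–13:30, 14:30–18:00.
Uma ∩ Ximena ∩ Lars: 07:00–07:20, 08:30–08:40, 09:50–10:20, 10:30–13:30, 15:20–18:00.
Uma ∩ Ximena ∩ Lars ∩ Hassan: 10:30–12:30.
Restricted to 07:40–15:30: 10:30–12:30.
Windows ≥ 90 min: 10:30–12:30.

10:30–12:30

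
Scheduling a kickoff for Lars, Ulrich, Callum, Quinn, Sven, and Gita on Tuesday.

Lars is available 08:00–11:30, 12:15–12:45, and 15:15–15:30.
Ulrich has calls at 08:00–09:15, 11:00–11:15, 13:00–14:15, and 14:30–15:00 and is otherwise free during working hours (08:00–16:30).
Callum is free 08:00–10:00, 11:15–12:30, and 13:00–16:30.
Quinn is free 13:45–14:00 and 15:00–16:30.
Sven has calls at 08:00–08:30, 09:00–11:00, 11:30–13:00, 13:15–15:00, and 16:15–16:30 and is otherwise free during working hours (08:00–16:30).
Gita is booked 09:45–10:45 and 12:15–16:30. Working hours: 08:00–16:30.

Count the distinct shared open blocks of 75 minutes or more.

Ulrich free within 08:00–16:30: 09:15–11:00, 11:15–13:00, 14:15–14:30, 15:00–16:30.
Sven free within 08:00–16:30: 08:30–09:00, 11:00–11:30, 13:00–13:15, 15:00–16:15.
Gita free within 08:00–16:30: 08:00–09:45, 10:45–12:15.
Lars ∩ Ulrich: 09:15–11:00, 11:15–11:30, 12:15–12:45, 15:15–15:30.
Lars ∩ Ulrich ∩ Callum: 09:15–10:00, 11:15–11:30, 12:15–12:30, 15:15–15:30.
Lars ∩ Ulrich ∩ Callum ∩ Quinn: 15:15–15:30.
Lars ∩ Ulrich ∩ Callum ∩ Quinn ∩ Sven: 15:15–15:30.
Lars ∩ Ulrich ∩ Callum ∩ Quinn ∩ Sven ∩ Gita: (none).
Windows ≥ 75 min: (none).
That's 0 windows.

0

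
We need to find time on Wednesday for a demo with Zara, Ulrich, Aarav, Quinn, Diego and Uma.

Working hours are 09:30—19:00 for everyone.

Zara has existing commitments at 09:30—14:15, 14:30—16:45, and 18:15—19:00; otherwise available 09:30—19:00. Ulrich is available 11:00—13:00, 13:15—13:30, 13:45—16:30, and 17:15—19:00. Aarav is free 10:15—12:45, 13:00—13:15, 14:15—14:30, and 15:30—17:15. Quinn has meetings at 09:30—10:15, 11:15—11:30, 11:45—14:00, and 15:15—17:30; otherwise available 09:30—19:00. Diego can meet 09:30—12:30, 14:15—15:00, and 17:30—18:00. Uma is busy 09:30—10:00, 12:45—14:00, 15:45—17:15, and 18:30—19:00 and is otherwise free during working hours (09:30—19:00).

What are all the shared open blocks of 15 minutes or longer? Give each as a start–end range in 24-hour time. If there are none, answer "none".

Zara free within 09:30–19:00: 14:15–14:30, 16:45–18:15.
Quinn free within 09:30–19:00: 10:15–11:15, 11:30–11:45, 14:00–15:15, 17:30–19:00.
Uma free within 09:30–19:00: 10:00–12:45, 14:00–15:45, 17:15–18:30.
Zara ∩ Ulrich: 14:15–14:30, 17:15–18:15.
Zara ∩ Ulrich ∩ Aarav: 14:15–14:30.
Zara ∩ Ulrich ∩ Aarav ∩ Quinn: 14:15–14:30.
Zara ∩ Ulrich ∩ Aarav ∩ Quinn ∩ Diego: 14:15–14:30.
Zara ∩ Ulrich ∩ Aarav ∩ Quinn ∩ Diego ∩ Uma: 14:15–14:30.
Windows ≥ 15 min: 14:15–14:30.

14:15–14:30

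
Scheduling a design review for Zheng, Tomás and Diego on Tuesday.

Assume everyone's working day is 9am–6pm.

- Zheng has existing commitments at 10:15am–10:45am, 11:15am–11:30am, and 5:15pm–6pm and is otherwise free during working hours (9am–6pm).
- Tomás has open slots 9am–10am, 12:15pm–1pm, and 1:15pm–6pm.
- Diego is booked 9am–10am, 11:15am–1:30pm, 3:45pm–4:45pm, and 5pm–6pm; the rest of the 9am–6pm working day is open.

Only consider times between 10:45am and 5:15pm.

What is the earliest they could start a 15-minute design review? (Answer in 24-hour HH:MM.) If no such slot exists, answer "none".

Zheng free within 09:00–18:00: 09:00–10:15, 10:45–11:15, 11:30–17:15.
Diego free within 09:00–18:00: 10:00–11:15, 13:30–15:45, 16:45–17:00.
Zheng ∩ Tomás: 09:00–10:00, 12:15–13:00, 13:15–17:15.
Zheng ∩ Tomás ∩ Diego: 13:30–15:45, 16:45–17:00.
Restricted to 10:45–17:15: 13:30–15:45, 16:45–17:00.
Windows ≥ 15 min: 13:30–15:45, 16:45–17:00.
Earliest such window starts at 13:30.

13:30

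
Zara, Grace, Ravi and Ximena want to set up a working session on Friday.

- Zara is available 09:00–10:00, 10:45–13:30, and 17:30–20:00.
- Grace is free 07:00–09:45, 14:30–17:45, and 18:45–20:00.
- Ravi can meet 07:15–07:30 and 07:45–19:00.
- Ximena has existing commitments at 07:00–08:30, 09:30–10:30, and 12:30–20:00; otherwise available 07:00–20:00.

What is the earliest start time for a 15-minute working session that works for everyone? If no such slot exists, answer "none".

09:00

Ximena free within 07:00–20:00: 08:30–09:30, 10:30–12:30.
Zara ∩ Grace: 09:00–09:45, 17:30–17:45, 18:45–20:00.
Zara ∩ Grace ∩ Ravi: 09:00–09:45, 17:30–17:45, 18:45–19:00.
Zara ∩ Grace ∩ Ravi ∩ Ximena: 09:00–09:30.
Windows ≥ 15 min: 09:00–09:30.
Earliest such window starts at 09:00.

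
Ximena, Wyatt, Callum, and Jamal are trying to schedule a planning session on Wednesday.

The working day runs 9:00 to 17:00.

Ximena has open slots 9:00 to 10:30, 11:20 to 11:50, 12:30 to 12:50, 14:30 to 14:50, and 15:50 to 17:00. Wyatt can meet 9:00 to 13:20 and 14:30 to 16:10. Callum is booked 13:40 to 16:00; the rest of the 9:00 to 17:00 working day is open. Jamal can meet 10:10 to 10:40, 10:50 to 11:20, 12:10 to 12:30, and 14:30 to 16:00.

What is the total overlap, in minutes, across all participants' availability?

20 minutes

Callum free within 09:00–17:00: 09:00–13:40, 16:00–17:00.
Ximena ∩ Wyatt: 09:00–10:30, 11:20–11:50, 12:30–12:50, 14:30–14:50, 15:50–16:10.
Ximena ∩ Wyatt ∩ Callum: 09:00–10:30, 11:20–11:50, 12:30–12:50, 16:00–16:10.
Ximena ∩ Wyatt ∩ Callum ∩ Jamal: 10:10–10:30.
Total common minutes: 20.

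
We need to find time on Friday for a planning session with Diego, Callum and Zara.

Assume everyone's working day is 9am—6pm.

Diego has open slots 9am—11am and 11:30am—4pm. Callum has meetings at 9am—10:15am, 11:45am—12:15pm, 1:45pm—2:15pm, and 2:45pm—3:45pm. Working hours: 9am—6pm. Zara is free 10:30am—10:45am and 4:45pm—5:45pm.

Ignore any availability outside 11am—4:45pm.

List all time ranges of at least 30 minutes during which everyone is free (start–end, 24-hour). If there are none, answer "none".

Callum free within 09:00–18:00: 10:15–11:45, 12:15–13:45, 14:15–14:45, 15:45–18:00.
Diego ∩ Callum: 10:15–11:00, 11:30–11:45, 12:15–13:45, 14:15–14:45, 15:45–16:00.
Diego ∩ Callum ∩ Zara: 10:30–10:45.
Restricted to 11:00–16:45: (none).
Windows ≥ 30 min: (none).

none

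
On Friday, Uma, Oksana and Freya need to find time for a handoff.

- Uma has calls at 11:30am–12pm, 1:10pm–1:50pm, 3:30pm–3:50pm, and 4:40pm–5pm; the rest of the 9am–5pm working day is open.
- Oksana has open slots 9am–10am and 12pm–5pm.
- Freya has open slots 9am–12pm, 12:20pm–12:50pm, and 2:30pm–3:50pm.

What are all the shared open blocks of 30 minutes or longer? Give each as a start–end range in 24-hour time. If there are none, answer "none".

09:00–10:00, 12:20–12:50, 14:30–15:30

Uma free within 09:00–17:00: 09:00–11:30, 12:00–13:10, 13:50–15:30, 15:50–16:40.
Uma ∩ Oksana: 09:00–10:00, 12:00–13:10, 13:50–15:30, 15:50–16:40.
Uma ∩ Oksana ∩ Freya: 09:00–10:00, 12:20–12:50, 14:30–15:30.
Windows ≥ 30 min: 09:00–10:00, 12:20–12:50, 14:30–15:30.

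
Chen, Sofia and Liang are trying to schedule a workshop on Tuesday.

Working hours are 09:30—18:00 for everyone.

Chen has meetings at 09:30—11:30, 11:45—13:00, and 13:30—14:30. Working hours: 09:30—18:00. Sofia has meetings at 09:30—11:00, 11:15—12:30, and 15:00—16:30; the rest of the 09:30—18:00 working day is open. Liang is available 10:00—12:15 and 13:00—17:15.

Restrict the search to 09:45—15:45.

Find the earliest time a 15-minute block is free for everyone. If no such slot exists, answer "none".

Chen free within 09:30–18:00: 11:30–11:45, 13:00–13:30, 14:30–18:00.
Sofia free within 09:30–18:00: 11:00–11:15, 12:30–15:00, 16:30–18:00.
Chen ∩ Sofia: 13:00–13:30, 14:30–15:00, 16:30–18:00.
Chen ∩ Sofia ∩ Liang: 13:00–13:30, 14:30–15:00, 16:30–17:15.
Restricted to 09:45–15:45: 13:00–13:30, 14:30–15:00.
Windows ≥ 15 min: 13:00–13:30, 14:30–15:00.
Earliest such window starts at 13:00.

13:00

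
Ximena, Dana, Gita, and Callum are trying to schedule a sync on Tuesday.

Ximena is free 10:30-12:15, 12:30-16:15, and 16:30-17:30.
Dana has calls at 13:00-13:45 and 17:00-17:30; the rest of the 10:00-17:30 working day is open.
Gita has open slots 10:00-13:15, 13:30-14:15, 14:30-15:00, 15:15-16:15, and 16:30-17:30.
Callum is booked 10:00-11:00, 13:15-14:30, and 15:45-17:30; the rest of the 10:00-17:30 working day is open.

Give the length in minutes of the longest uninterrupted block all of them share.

75 minutes

Dana free within 10:00–17:30: 10:00–13:00, 13:45–17:00.
Callum free within 10:00–17:30: 11:00–13:15, 14:30–15:45.
Ximena ∩ Dana: 10:30–12:15, 12:30–13:00, 13:45–16:15, 16:30–17:00.
Ximena ∩ Dana ∩ Gita: 10:30–12:15, 12:30–13:00, 13:45–14:15, 14:30–15:00, 15:15–16:15, 16:30–17:00.
Ximena ∩ Dana ∩ Gita ∩ Callum: 11:00–12:15, 12:30–13:00, 14:30–15:00, 15:15–15:45.
Common window lengths: 75, 30, 30, 30 min; longest is 75.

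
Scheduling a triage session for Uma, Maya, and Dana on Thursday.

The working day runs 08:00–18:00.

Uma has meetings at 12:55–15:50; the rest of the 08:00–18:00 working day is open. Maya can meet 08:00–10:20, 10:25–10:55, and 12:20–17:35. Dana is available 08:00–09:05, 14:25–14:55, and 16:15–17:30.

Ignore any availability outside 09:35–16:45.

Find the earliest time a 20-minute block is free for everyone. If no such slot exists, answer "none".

Uma free within 08:00–18:00: 08:00–12:55, 15:50–18:00.
Uma ∩ Maya: 08:00–10:20, 10:25–10:55, 12:20–12:55, 15:50–17:35.
Uma ∩ Maya ∩ Dana: 08:00–09:05, 16:15–17:30.
Restricted to 09:35–16:45: 16:15–16:45.
Windows ≥ 20 min: 16:15–16:45.
Earliest such window starts at 16:15.

16:15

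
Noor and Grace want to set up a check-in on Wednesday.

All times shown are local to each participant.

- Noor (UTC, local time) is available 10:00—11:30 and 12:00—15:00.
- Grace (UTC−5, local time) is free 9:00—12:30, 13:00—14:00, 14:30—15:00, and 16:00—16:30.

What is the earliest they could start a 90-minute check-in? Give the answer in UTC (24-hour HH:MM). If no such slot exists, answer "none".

none

Noor → UTC: 10:00–11:30, 12:00–15:00.
Grace → UTC: 14:00–17:30, 18:00–19:00, 19:30–20:00, 21:00–21:30.
Noor ∩ Grace: 14:00–15:00.
Windows ≥ 90 min: (none).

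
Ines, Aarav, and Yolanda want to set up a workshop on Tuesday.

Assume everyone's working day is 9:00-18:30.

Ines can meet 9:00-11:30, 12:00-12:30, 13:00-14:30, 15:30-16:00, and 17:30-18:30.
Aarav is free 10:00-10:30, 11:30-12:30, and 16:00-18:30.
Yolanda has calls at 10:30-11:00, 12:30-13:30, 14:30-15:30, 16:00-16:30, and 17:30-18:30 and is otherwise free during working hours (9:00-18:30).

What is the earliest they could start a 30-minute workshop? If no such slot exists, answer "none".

Yolanda free within 09:00–18:30: 09:00–10:30, 11:00–12:30, 13:30–14:30, 15:30–16:00, 16:30–17:30.
Ines ∩ Aarav: 10:00–10:30, 12:00–12:30, 17:30–18:30.
Ines ∩ Aarav ∩ Yolanda: 10:00–10:30, 12:00–12:30.
Windows ≥ 30 min: 10:00–10:30, 12:00–12:30.
Earliest such window starts at 10:00.

10:00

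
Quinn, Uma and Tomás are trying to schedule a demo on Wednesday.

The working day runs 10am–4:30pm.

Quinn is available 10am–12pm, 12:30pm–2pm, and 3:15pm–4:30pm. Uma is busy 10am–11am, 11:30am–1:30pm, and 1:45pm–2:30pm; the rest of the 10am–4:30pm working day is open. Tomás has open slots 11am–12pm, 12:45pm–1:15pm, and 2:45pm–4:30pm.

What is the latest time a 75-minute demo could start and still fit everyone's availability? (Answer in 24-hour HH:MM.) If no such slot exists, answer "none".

Uma free within 10:00–16:30: 11:00–11:30, 13:30–13:45, 14:30–16:30.
Quinn ∩ Uma: 11:00–11:30, 13:30–13:45, 15:15–16:30.
Quinn ∩ Uma ∩ Tomás: 11:00–11:30, 15:15–16:30.
Windows ≥ 75 min: 15:15–16:30.
Latest start in the last window 15:15–16:30 is 16:30 − 75 min = 15:15.

15:15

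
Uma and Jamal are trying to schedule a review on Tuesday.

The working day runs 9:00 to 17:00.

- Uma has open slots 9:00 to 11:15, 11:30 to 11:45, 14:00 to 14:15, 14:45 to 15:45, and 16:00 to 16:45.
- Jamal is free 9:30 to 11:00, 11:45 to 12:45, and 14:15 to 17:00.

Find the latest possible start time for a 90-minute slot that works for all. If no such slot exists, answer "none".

09:30

Uma ∩ Jamal: 09:30–11:00, 14:45–15:45, 16:00–16:45.
Windows ≥ 90 min: 09:30–11:00.
Latest start in the last window 09:30–11:00 is 11:00 − 90 min = 09:30.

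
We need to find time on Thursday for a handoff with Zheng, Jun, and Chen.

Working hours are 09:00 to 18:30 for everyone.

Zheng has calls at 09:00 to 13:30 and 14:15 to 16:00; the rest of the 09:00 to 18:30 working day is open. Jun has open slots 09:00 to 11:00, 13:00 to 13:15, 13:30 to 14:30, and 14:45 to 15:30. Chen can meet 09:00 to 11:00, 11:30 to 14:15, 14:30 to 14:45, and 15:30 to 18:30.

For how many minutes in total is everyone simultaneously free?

Zheng free within 09:00–18:30: 13:30–14:15, 16:00–18:30.
Zheng ∩ Jun: 13:30–14:15.
Zheng ∩ Jun ∩ Chen: 13:30–14:15.
Total common minutes: 45.

45 minutes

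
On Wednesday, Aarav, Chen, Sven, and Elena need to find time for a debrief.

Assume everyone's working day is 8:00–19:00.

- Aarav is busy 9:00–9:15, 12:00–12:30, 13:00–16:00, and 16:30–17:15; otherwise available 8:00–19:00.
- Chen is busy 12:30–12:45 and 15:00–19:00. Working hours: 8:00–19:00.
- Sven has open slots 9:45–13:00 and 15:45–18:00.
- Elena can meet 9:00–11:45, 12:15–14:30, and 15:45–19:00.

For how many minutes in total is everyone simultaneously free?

135 minutes

Aarav free within 08:00–19:00: 08:00–09:00, 09:15–12:00, 12:30–13:00, 16:00–16:30, 17:15–19:00.
Chen free within 08:00–19:00: 08:00–12:30, 12:45–15:00.
Aarav ∩ Chen: 08:00–09:00, 09:15–12:00, 12:45–13:00.
Aarav ∩ Chen ∩ Sven: 09:45–12:00, 12:45–13:00.
Aarav ∩ Chen ∩ Sven ∩ Elena: 09:45–11:45, 12:45–13:00.
Total common minutes: 120 + 15 = 135.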